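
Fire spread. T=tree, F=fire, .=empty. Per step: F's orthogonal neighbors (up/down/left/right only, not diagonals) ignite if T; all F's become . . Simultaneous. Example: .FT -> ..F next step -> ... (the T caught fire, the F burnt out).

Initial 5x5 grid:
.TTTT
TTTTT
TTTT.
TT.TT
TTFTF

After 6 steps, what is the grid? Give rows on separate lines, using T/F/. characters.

Step 1: 3 trees catch fire, 2 burn out
  .TTTT
  TTTTT
  TTTT.
  TT.TF
  TF.F.
Step 2: 3 trees catch fire, 3 burn out
  .TTTT
  TTTTT
  TTTT.
  TF.F.
  F....
Step 3: 3 trees catch fire, 3 burn out
  .TTTT
  TTTTT
  TFTF.
  F....
  .....
Step 4: 4 trees catch fire, 3 burn out
  .TTTT
  TFTFT
  F.F..
  .....
  .....
Step 5: 5 trees catch fire, 4 burn out
  .FTFT
  F.F.F
  .....
  .....
  .....
Step 6: 2 trees catch fire, 5 burn out
  ..F.F
  .....
  .....
  .....
  .....

..F.F
.....
.....
.....
.....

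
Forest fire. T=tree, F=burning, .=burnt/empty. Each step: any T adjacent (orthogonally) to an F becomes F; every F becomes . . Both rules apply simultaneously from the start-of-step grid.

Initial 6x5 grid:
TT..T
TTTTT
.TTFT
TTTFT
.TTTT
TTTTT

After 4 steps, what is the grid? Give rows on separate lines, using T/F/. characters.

Step 1: 6 trees catch fire, 2 burn out
  TT..T
  TTTFT
  .TF.F
  TTF.F
  .TTFT
  TTTTT
Step 2: 7 trees catch fire, 6 burn out
  TT..T
  TTF.F
  .F...
  TF...
  .TF.F
  TTTFT
Step 3: 6 trees catch fire, 7 burn out
  TT..F
  TF...
  .....
  F....
  .F...
  TTF.F
Step 4: 3 trees catch fire, 6 burn out
  TF...
  F....
  .....
  .....
  .....
  TF...

TF...
F....
.....
.....
.....
TF...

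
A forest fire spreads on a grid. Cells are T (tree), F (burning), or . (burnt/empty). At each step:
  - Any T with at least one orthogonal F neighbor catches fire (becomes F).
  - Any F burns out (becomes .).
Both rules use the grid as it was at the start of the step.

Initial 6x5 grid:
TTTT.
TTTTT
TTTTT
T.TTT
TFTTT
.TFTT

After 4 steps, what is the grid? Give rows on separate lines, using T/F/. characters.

Step 1: 4 trees catch fire, 2 burn out
  TTTT.
  TTTTT
  TTTTT
  T.TTT
  F.FTT
  .F.FT
Step 2: 4 trees catch fire, 4 burn out
  TTTT.
  TTTTT
  TTTTT
  F.FTT
  ...FT
  ....F
Step 3: 4 trees catch fire, 4 burn out
  TTTT.
  TTTTT
  FTFTT
  ...FT
  ....F
  .....
Step 4: 5 trees catch fire, 4 burn out
  TTTT.
  FTFTT
  .F.FT
  ....F
  .....
  .....

TTTT.
FTFTT
.F.FT
....F
.....
.....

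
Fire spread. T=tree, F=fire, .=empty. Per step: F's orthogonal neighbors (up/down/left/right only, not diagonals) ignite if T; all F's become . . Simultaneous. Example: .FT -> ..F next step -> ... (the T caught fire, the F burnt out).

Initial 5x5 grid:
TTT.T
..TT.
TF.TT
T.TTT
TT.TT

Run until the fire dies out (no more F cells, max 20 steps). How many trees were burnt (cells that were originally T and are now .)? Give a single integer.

Step 1: +1 fires, +1 burnt (F count now 1)
Step 2: +1 fires, +1 burnt (F count now 1)
Step 3: +1 fires, +1 burnt (F count now 1)
Step 4: +1 fires, +1 burnt (F count now 1)
Step 5: +0 fires, +1 burnt (F count now 0)
Fire out after step 5
Initially T: 17, now '.': 12
Total burnt (originally-T cells now '.'): 4

Answer: 4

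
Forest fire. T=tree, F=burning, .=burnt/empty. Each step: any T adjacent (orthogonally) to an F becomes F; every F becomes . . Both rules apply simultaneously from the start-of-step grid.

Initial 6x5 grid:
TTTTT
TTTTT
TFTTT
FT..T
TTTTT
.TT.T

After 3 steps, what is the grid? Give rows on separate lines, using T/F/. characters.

Step 1: 5 trees catch fire, 2 burn out
  TTTTT
  TFTTT
  F.FTT
  .F..T
  FTTTT
  .TT.T
Step 2: 5 trees catch fire, 5 burn out
  TFTTT
  F.FTT
  ...FT
  ....T
  .FTTT
  .TT.T
Step 3: 6 trees catch fire, 5 burn out
  F.FTT
  ...FT
  ....F
  ....T
  ..FTT
  .FT.T

F.FTT
...FT
....F
....T
..FTT
.FT.T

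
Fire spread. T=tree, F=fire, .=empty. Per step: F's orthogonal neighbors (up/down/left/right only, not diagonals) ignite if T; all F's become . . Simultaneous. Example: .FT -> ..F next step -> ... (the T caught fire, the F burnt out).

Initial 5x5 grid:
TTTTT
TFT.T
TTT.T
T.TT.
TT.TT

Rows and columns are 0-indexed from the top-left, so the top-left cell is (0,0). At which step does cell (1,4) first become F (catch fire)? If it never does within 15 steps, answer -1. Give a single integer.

Step 1: cell (1,4)='T' (+4 fires, +1 burnt)
Step 2: cell (1,4)='T' (+4 fires, +4 burnt)
Step 3: cell (1,4)='T' (+3 fires, +4 burnt)
Step 4: cell (1,4)='T' (+3 fires, +3 burnt)
Step 5: cell (1,4)='F' (+3 fires, +3 burnt)
  -> target ignites at step 5
Step 6: cell (1,4)='.' (+2 fires, +3 burnt)
Step 7: cell (1,4)='.' (+0 fires, +2 burnt)
  fire out at step 7

5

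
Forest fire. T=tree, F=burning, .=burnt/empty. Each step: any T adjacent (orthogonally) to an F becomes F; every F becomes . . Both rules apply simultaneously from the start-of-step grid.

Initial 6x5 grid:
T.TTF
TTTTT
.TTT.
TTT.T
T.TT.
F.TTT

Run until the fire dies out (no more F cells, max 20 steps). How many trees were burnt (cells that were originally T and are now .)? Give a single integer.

Step 1: +3 fires, +2 burnt (F count now 3)
Step 2: +3 fires, +3 burnt (F count now 3)
Step 3: +3 fires, +3 burnt (F count now 3)
Step 4: +4 fires, +3 burnt (F count now 4)
Step 5: +2 fires, +4 burnt (F count now 2)
Step 6: +3 fires, +2 burnt (F count now 3)
Step 7: +1 fires, +3 burnt (F count now 1)
Step 8: +1 fires, +1 burnt (F count now 1)
Step 9: +0 fires, +1 burnt (F count now 0)
Fire out after step 9
Initially T: 21, now '.': 29
Total burnt (originally-T cells now '.'): 20

Answer: 20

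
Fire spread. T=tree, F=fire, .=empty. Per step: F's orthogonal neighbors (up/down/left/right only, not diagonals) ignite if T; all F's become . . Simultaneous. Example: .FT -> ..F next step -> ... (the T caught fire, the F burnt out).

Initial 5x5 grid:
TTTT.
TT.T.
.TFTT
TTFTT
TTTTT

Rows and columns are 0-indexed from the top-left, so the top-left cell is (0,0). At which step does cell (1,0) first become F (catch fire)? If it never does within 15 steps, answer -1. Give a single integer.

Step 1: cell (1,0)='T' (+5 fires, +2 burnt)
Step 2: cell (1,0)='T' (+7 fires, +5 burnt)
Step 3: cell (1,0)='F' (+5 fires, +7 burnt)
  -> target ignites at step 3
Step 4: cell (1,0)='.' (+2 fires, +5 burnt)
Step 5: cell (1,0)='.' (+0 fires, +2 burnt)
  fire out at step 5

3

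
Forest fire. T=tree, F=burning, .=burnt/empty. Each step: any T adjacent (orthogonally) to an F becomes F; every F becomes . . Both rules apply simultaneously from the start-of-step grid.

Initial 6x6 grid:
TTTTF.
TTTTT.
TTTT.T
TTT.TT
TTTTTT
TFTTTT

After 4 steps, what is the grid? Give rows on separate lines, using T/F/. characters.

Step 1: 5 trees catch fire, 2 burn out
  TTTF..
  TTTTF.
  TTTT.T
  TTT.TT
  TFTTTT
  F.FTTT
Step 2: 6 trees catch fire, 5 burn out
  TTF...
  TTTF..
  TTTT.T
  TFT.TT
  F.FTTT
  ...FTT
Step 3: 8 trees catch fire, 6 burn out
  TF....
  TTF...
  TFTF.T
  F.F.TT
  ...FTT
  ....FT
Step 4: 6 trees catch fire, 8 burn out
  F.....
  TF....
  F.F..T
  ....TT
  ....FT
  .....F

F.....
TF....
F.F..T
....TT
....FT
.....F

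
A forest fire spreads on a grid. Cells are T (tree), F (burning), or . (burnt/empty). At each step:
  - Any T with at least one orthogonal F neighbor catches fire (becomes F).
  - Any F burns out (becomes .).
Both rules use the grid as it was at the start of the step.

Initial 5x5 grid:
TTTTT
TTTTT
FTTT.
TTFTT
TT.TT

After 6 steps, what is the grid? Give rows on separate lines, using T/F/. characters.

Step 1: 6 trees catch fire, 2 burn out
  TTTTT
  FTTTT
  .FFT.
  FF.FT
  TT.TT
Step 2: 8 trees catch fire, 6 burn out
  FTTTT
  .FFTT
  ...F.
  ....F
  FF.FT
Step 3: 4 trees catch fire, 8 burn out
  .FFTT
  ...FT
  .....
  .....
  ....F
Step 4: 2 trees catch fire, 4 burn out
  ...FT
  ....F
  .....
  .....
  .....
Step 5: 1 trees catch fire, 2 burn out
  ....F
  .....
  .....
  .....
  .....
Step 6: 0 trees catch fire, 1 burn out
  .....
  .....
  .....
  .....
  .....

.....
.....
.....
.....
.....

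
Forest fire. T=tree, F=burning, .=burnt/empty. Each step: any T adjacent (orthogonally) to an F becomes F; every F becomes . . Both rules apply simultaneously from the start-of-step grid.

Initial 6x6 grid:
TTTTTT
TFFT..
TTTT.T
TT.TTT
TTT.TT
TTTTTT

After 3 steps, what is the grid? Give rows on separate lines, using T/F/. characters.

Step 1: 6 trees catch fire, 2 burn out
  TFFTTT
  F..F..
  TFFT.T
  TT.TTT
  TTT.TT
  TTTTTT
Step 2: 5 trees catch fire, 6 burn out
  F..FTT
  ......
  F..F.T
  TF.TTT
  TTT.TT
  TTTTTT
Step 3: 4 trees catch fire, 5 burn out
  ....FT
  ......
  .....T
  F..FTT
  TFT.TT
  TTTTTT

....FT
......
.....T
F..FTT
TFT.TT
TTTTTT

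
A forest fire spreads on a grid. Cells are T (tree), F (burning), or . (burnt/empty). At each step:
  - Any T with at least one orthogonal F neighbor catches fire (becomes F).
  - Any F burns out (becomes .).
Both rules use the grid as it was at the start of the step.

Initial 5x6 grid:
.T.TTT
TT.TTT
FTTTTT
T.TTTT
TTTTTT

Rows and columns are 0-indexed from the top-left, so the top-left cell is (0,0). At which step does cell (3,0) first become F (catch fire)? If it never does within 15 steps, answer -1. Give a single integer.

Step 1: cell (3,0)='F' (+3 fires, +1 burnt)
  -> target ignites at step 1
Step 2: cell (3,0)='.' (+3 fires, +3 burnt)
Step 3: cell (3,0)='.' (+4 fires, +3 burnt)
Step 4: cell (3,0)='.' (+4 fires, +4 burnt)
Step 5: cell (3,0)='.' (+5 fires, +4 burnt)
Step 6: cell (3,0)='.' (+4 fires, +5 burnt)
Step 7: cell (3,0)='.' (+2 fires, +4 burnt)
Step 8: cell (3,0)='.' (+0 fires, +2 burnt)
  fire out at step 8

1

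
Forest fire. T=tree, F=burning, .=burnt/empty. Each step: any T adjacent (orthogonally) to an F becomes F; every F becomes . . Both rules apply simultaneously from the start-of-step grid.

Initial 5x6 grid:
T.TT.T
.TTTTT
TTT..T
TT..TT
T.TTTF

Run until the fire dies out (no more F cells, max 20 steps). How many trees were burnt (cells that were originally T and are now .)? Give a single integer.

Step 1: +2 fires, +1 burnt (F count now 2)
Step 2: +3 fires, +2 burnt (F count now 3)
Step 3: +2 fires, +3 burnt (F count now 2)
Step 4: +2 fires, +2 burnt (F count now 2)
Step 5: +1 fires, +2 burnt (F count now 1)
Step 6: +2 fires, +1 burnt (F count now 2)
Step 7: +3 fires, +2 burnt (F count now 3)
Step 8: +1 fires, +3 burnt (F count now 1)
Step 9: +2 fires, +1 burnt (F count now 2)
Step 10: +1 fires, +2 burnt (F count now 1)
Step 11: +1 fires, +1 burnt (F count now 1)
Step 12: +0 fires, +1 burnt (F count now 0)
Fire out after step 12
Initially T: 21, now '.': 29
Total burnt (originally-T cells now '.'): 20

Answer: 20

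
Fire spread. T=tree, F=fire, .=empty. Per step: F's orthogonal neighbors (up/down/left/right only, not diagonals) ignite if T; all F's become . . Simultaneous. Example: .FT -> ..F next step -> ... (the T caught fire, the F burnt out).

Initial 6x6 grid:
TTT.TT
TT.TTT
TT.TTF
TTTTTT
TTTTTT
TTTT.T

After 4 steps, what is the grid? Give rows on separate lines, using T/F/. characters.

Step 1: 3 trees catch fire, 1 burn out
  TTT.TT
  TT.TTF
  TT.TF.
  TTTTTF
  TTTTTT
  TTTT.T
Step 2: 5 trees catch fire, 3 burn out
  TTT.TF
  TT.TF.
  TT.F..
  TTTTF.
  TTTTTF
  TTTT.T
Step 3: 5 trees catch fire, 5 burn out
  TTT.F.
  TT.F..
  TT....
  TTTF..
  TTTTF.
  TTTT.F
Step 4: 2 trees catch fire, 5 burn out
  TTT...
  TT....
  TT....
  TTF...
  TTTF..
  TTTT..

TTT...
TT....
TT....
TTF...
TTTF..
TTTT..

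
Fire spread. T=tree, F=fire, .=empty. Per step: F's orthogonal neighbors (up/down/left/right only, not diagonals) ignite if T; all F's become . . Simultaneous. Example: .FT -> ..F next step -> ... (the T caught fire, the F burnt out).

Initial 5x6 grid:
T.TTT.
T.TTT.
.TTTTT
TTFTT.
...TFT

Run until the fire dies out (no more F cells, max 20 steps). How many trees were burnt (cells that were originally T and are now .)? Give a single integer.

Step 1: +6 fires, +2 burnt (F count now 6)
Step 2: +5 fires, +6 burnt (F count now 5)
Step 3: +4 fires, +5 burnt (F count now 4)
Step 4: +2 fires, +4 burnt (F count now 2)
Step 5: +0 fires, +2 burnt (F count now 0)
Fire out after step 5
Initially T: 19, now '.': 28
Total burnt (originally-T cells now '.'): 17

Answer: 17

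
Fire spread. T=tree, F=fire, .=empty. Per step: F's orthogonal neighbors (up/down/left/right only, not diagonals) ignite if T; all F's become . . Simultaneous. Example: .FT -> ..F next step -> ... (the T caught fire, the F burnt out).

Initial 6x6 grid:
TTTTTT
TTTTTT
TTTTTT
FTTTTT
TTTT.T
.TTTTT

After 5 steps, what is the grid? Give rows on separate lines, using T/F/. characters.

Step 1: 3 trees catch fire, 1 burn out
  TTTTTT
  TTTTTT
  FTTTTT
  .FTTTT
  FTTT.T
  .TTTTT
Step 2: 4 trees catch fire, 3 burn out
  TTTTTT
  FTTTTT
  .FTTTT
  ..FTTT
  .FTT.T
  .TTTTT
Step 3: 6 trees catch fire, 4 burn out
  FTTTTT
  .FTTTT
  ..FTTT
  ...FTT
  ..FT.T
  .FTTTT
Step 4: 6 trees catch fire, 6 burn out
  .FTTTT
  ..FTTT
  ...FTT
  ....FT
  ...F.T
  ..FTTT
Step 5: 5 trees catch fire, 6 burn out
  ..FTTT
  ...FTT
  ....FT
  .....F
  .....T
  ...FTT

..FTTT
...FTT
....FT
.....F
.....T
...FTT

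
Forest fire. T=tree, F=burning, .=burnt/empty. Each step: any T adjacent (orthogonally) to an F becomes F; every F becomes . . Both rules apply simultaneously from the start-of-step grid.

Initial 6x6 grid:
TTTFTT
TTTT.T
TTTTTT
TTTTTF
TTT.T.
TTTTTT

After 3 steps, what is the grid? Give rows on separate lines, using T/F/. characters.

Step 1: 5 trees catch fire, 2 burn out
  TTF.FT
  TTTF.T
  TTTTTF
  TTTTF.
  TTT.T.
  TTTTTT
Step 2: 8 trees catch fire, 5 burn out
  TF...F
  TTF..F
  TTTFF.
  TTTF..
  TTT.F.
  TTTTTT
Step 3: 5 trees catch fire, 8 burn out
  F.....
  TF....
  TTF...
  TTF...
  TTT...
  TTTTFT

F.....
TF....
TTF...
TTF...
TTT...
TTTTFT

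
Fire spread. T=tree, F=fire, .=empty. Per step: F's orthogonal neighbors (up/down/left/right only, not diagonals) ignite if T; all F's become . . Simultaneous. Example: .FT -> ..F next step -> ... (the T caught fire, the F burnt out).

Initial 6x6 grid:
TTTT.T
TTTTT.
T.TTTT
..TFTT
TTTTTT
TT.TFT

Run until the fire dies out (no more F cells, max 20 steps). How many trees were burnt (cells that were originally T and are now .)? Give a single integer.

Answer: 27

Derivation:
Step 1: +7 fires, +2 burnt (F count now 7)
Step 2: +6 fires, +7 burnt (F count now 6)
Step 3: +5 fires, +6 burnt (F count now 5)
Step 4: +4 fires, +5 burnt (F count now 4)
Step 5: +3 fires, +4 burnt (F count now 3)
Step 6: +2 fires, +3 burnt (F count now 2)
Step 7: +0 fires, +2 burnt (F count now 0)
Fire out after step 7
Initially T: 28, now '.': 35
Total burnt (originally-T cells now '.'): 27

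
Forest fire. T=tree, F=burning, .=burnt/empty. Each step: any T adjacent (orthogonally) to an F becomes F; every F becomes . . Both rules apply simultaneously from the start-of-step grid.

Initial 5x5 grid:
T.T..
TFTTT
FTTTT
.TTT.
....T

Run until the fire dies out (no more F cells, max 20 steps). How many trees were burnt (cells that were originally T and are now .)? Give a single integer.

Step 1: +3 fires, +2 burnt (F count now 3)
Step 2: +5 fires, +3 burnt (F count now 5)
Step 3: +3 fires, +5 burnt (F count now 3)
Step 4: +2 fires, +3 burnt (F count now 2)
Step 5: +0 fires, +2 burnt (F count now 0)
Fire out after step 5
Initially T: 14, now '.': 24
Total burnt (originally-T cells now '.'): 13

Answer: 13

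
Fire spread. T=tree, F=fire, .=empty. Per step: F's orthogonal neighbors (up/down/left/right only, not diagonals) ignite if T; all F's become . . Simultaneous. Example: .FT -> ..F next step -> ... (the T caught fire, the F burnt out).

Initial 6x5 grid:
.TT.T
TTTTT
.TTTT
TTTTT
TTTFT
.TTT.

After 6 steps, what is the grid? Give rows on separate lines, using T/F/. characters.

Step 1: 4 trees catch fire, 1 burn out
  .TT.T
  TTTTT
  .TTTT
  TTTFT
  TTF.F
  .TTF.
Step 2: 5 trees catch fire, 4 burn out
  .TT.T
  TTTTT
  .TTFT
  TTF.F
  TF...
  .TF..
Step 3: 6 trees catch fire, 5 burn out
  .TT.T
  TTTFT
  .TF.F
  TF...
  F....
  .F...
Step 4: 4 trees catch fire, 6 burn out
  .TT.T
  TTF.F
  .F...
  F....
  .....
  .....
Step 5: 3 trees catch fire, 4 burn out
  .TF.F
  TF...
  .....
  .....
  .....
  .....
Step 6: 2 trees catch fire, 3 burn out
  .F...
  F....
  .....
  .....
  .....
  .....

.F...
F....
.....
.....
.....
.....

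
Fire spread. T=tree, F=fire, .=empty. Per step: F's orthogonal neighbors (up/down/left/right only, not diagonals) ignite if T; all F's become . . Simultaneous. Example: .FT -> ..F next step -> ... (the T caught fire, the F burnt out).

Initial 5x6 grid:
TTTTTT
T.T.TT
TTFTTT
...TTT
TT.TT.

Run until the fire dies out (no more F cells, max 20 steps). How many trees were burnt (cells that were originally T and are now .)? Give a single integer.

Step 1: +3 fires, +1 burnt (F count now 3)
Step 2: +4 fires, +3 burnt (F count now 4)
Step 3: +7 fires, +4 burnt (F count now 7)
Step 4: +5 fires, +7 burnt (F count now 5)
Step 5: +1 fires, +5 burnt (F count now 1)
Step 6: +0 fires, +1 burnt (F count now 0)
Fire out after step 6
Initially T: 22, now '.': 28
Total burnt (originally-T cells now '.'): 20

Answer: 20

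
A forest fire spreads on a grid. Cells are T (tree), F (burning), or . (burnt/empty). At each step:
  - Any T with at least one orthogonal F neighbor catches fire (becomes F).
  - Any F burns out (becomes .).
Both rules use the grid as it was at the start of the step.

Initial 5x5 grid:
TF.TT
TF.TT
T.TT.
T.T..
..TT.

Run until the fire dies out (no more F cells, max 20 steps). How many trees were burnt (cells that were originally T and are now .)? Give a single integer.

Step 1: +2 fires, +2 burnt (F count now 2)
Step 2: +1 fires, +2 burnt (F count now 1)
Step 3: +1 fires, +1 burnt (F count now 1)
Step 4: +0 fires, +1 burnt (F count now 0)
Fire out after step 4
Initially T: 13, now '.': 16
Total burnt (originally-T cells now '.'): 4

Answer: 4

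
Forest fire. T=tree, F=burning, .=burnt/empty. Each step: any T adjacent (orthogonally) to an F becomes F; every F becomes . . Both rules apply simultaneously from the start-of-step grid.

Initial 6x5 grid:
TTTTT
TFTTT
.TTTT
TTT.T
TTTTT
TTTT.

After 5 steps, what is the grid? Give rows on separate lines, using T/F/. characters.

Step 1: 4 trees catch fire, 1 burn out
  TFTTT
  F.FTT
  .FTTT
  TTT.T
  TTTTT
  TTTT.
Step 2: 5 trees catch fire, 4 burn out
  F.FTT
  ...FT
  ..FTT
  TFT.T
  TTTTT
  TTTT.
Step 3: 6 trees catch fire, 5 burn out
  ...FT
  ....F
  ...FT
  F.F.T
  TFTTT
  TTTT.
Step 4: 5 trees catch fire, 6 burn out
  ....F
  .....
  ....F
  ....T
  F.FTT
  TFTT.
Step 5: 4 trees catch fire, 5 burn out
  .....
  .....
  .....
  ....F
  ...FT
  F.FT.

.....
.....
.....
....F
...FT
F.FT.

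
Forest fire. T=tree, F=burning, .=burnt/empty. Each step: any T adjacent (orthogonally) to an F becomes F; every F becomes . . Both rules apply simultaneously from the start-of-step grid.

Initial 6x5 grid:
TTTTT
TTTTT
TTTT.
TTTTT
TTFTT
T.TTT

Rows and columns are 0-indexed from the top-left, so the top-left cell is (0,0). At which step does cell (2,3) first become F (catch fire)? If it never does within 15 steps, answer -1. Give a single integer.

Step 1: cell (2,3)='T' (+4 fires, +1 burnt)
Step 2: cell (2,3)='T' (+6 fires, +4 burnt)
Step 3: cell (2,3)='F' (+7 fires, +6 burnt)
  -> target ignites at step 3
Step 4: cell (2,3)='.' (+4 fires, +7 burnt)
Step 5: cell (2,3)='.' (+4 fires, +4 burnt)
Step 6: cell (2,3)='.' (+2 fires, +4 burnt)
Step 7: cell (2,3)='.' (+0 fires, +2 burnt)
  fire out at step 7

3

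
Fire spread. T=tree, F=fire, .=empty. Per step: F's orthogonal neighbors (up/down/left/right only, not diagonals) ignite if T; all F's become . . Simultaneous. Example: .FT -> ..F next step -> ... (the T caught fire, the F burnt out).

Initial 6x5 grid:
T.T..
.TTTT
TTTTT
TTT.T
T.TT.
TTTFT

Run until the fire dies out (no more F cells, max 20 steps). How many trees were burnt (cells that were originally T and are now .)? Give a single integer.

Step 1: +3 fires, +1 burnt (F count now 3)
Step 2: +2 fires, +3 burnt (F count now 2)
Step 3: +2 fires, +2 burnt (F count now 2)
Step 4: +3 fires, +2 burnt (F count now 3)
Step 5: +4 fires, +3 burnt (F count now 4)
Step 6: +5 fires, +4 burnt (F count now 5)
Step 7: +2 fires, +5 burnt (F count now 2)
Step 8: +0 fires, +2 burnt (F count now 0)
Fire out after step 8
Initially T: 22, now '.': 29
Total burnt (originally-T cells now '.'): 21

Answer: 21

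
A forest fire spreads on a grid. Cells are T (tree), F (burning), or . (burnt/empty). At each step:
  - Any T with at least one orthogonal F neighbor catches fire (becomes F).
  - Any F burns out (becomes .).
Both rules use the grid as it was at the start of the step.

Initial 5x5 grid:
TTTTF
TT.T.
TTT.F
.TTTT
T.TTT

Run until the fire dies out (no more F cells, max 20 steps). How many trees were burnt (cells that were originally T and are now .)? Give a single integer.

Answer: 17

Derivation:
Step 1: +2 fires, +2 burnt (F count now 2)
Step 2: +4 fires, +2 burnt (F count now 4)
Step 3: +3 fires, +4 burnt (F count now 3)
Step 4: +5 fires, +3 burnt (F count now 5)
Step 5: +2 fires, +5 burnt (F count now 2)
Step 6: +1 fires, +2 burnt (F count now 1)
Step 7: +0 fires, +1 burnt (F count now 0)
Fire out after step 7
Initially T: 18, now '.': 24
Total burnt (originally-T cells now '.'): 17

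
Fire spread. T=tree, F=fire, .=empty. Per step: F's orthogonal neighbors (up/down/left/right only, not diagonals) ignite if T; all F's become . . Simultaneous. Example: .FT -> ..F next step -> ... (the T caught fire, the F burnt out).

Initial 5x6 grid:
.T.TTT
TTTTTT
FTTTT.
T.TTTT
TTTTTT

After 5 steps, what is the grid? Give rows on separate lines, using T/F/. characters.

Step 1: 3 trees catch fire, 1 burn out
  .T.TTT
  FTTTTT
  .FTTT.
  F.TTTT
  TTTTTT
Step 2: 3 trees catch fire, 3 burn out
  .T.TTT
  .FTTTT
  ..FTT.
  ..TTTT
  FTTTTT
Step 3: 5 trees catch fire, 3 burn out
  .F.TTT
  ..FTTT
  ...FT.
  ..FTTT
  .FTTTT
Step 4: 4 trees catch fire, 5 burn out
  ...TTT
  ...FTT
  ....F.
  ...FTT
  ..FTTT
Step 5: 4 trees catch fire, 4 burn out
  ...FTT
  ....FT
  ......
  ....FT
  ...FTT

...FTT
....FT
......
....FT
...FTT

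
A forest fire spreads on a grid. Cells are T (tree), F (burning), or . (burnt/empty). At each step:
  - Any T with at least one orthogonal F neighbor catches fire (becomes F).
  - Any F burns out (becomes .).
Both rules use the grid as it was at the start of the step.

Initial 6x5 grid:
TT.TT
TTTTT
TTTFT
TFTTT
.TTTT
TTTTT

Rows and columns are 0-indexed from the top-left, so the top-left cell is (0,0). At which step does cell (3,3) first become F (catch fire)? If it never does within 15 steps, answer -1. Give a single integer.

Step 1: cell (3,3)='F' (+8 fires, +2 burnt)
  -> target ignites at step 1
Step 2: cell (3,3)='.' (+9 fires, +8 burnt)
Step 3: cell (3,3)='.' (+7 fires, +9 burnt)
Step 4: cell (3,3)='.' (+2 fires, +7 burnt)
Step 5: cell (3,3)='.' (+0 fires, +2 burnt)
  fire out at step 5

1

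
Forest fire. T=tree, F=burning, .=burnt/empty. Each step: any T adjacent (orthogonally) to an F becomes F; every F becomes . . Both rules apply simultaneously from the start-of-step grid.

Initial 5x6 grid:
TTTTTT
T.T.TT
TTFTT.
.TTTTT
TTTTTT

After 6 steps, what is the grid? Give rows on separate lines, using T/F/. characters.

Step 1: 4 trees catch fire, 1 burn out
  TTTTTT
  T.F.TT
  TF.FT.
  .TFTTT
  TTTTTT
Step 2: 6 trees catch fire, 4 burn out
  TTFTTT
  T...TT
  F...F.
  .F.FTT
  TTFTTT
Step 3: 7 trees catch fire, 6 burn out
  TF.FTT
  F...FT
  ......
  ....FT
  TF.FTT
Step 4: 6 trees catch fire, 7 burn out
  F...FT
  .....F
  ......
  .....F
  F...FT
Step 5: 2 trees catch fire, 6 burn out
  .....F
  ......
  ......
  ......
  .....F
Step 6: 0 trees catch fire, 2 burn out
  ......
  ......
  ......
  ......
  ......

......
......
......
......
......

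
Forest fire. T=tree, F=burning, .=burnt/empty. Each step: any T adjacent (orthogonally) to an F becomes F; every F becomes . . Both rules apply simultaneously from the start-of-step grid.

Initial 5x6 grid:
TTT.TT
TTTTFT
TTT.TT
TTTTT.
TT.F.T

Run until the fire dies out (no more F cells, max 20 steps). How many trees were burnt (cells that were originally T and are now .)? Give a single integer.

Answer: 22

Derivation:
Step 1: +5 fires, +2 burnt (F count now 5)
Step 2: +5 fires, +5 burnt (F count now 5)
Step 3: +4 fires, +5 burnt (F count now 4)
Step 4: +5 fires, +4 burnt (F count now 5)
Step 5: +3 fires, +5 burnt (F count now 3)
Step 6: +0 fires, +3 burnt (F count now 0)
Fire out after step 6
Initially T: 23, now '.': 29
Total burnt (originally-T cells now '.'): 22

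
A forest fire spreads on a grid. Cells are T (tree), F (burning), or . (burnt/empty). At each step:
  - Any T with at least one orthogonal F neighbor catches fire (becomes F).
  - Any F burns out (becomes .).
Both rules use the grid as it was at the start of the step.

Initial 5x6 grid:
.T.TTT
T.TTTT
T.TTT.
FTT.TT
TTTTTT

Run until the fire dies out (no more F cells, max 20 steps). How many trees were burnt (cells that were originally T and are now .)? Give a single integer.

Step 1: +3 fires, +1 burnt (F count now 3)
Step 2: +3 fires, +3 burnt (F count now 3)
Step 3: +2 fires, +3 burnt (F count now 2)
Step 4: +3 fires, +2 burnt (F count now 3)
Step 5: +3 fires, +3 burnt (F count now 3)
Step 6: +4 fires, +3 burnt (F count now 4)
Step 7: +3 fires, +4 burnt (F count now 3)
Step 8: +1 fires, +3 burnt (F count now 1)
Step 9: +0 fires, +1 burnt (F count now 0)
Fire out after step 9
Initially T: 23, now '.': 29
Total burnt (originally-T cells now '.'): 22

Answer: 22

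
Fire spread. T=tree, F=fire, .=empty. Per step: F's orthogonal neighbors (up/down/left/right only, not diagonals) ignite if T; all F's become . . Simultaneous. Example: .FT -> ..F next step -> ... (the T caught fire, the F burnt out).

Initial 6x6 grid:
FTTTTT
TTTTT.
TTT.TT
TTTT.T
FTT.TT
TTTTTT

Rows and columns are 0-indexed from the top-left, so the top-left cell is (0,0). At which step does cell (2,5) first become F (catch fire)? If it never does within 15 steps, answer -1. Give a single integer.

Step 1: cell (2,5)='T' (+5 fires, +2 burnt)
Step 2: cell (2,5)='T' (+6 fires, +5 burnt)
Step 3: cell (2,5)='T' (+5 fires, +6 burnt)
Step 4: cell (2,5)='T' (+5 fires, +5 burnt)
Step 5: cell (2,5)='T' (+3 fires, +5 burnt)
Step 6: cell (2,5)='T' (+3 fires, +3 burnt)
Step 7: cell (2,5)='F' (+2 fires, +3 burnt)
  -> target ignites at step 7
Step 8: cell (2,5)='.' (+1 fires, +2 burnt)
Step 9: cell (2,5)='.' (+0 fires, +1 burnt)
  fire out at step 9

7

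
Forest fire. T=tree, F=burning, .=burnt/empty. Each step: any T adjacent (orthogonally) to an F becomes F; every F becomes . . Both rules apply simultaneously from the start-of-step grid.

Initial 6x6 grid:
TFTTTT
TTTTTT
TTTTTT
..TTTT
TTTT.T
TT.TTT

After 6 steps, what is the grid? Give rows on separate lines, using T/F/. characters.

Step 1: 3 trees catch fire, 1 burn out
  F.FTTT
  TFTTTT
  TTTTTT
  ..TTTT
  TTTT.T
  TT.TTT
Step 2: 4 trees catch fire, 3 burn out
  ...FTT
  F.FTTT
  TFTTTT
  ..TTTT
  TTTT.T
  TT.TTT
Step 3: 4 trees catch fire, 4 burn out
  ....FT
  ...FTT
  F.FTTT
  ..TTTT
  TTTT.T
  TT.TTT
Step 4: 4 trees catch fire, 4 burn out
  .....F
  ....FT
  ...FTT
  ..FTTT
  TTTT.T
  TT.TTT
Step 5: 4 trees catch fire, 4 burn out
  ......
  .....F
  ....FT
  ...FTT
  TTFT.T
  TT.TTT
Step 6: 4 trees catch fire, 4 burn out
  ......
  ......
  .....F
  ....FT
  TF.F.T
  TT.TTT

......
......
.....F
....FT
TF.F.T
TT.TTT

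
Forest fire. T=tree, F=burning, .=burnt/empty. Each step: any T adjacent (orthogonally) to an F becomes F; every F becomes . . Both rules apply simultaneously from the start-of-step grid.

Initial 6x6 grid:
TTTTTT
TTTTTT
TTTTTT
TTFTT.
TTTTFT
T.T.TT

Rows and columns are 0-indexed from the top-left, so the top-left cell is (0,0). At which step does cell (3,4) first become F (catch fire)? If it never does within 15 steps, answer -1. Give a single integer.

Step 1: cell (3,4)='F' (+8 fires, +2 burnt)
  -> target ignites at step 1
Step 2: cell (3,4)='.' (+8 fires, +8 burnt)
Step 3: cell (3,4)='.' (+7 fires, +8 burnt)
Step 4: cell (3,4)='.' (+6 fires, +7 burnt)
Step 5: cell (3,4)='.' (+2 fires, +6 burnt)
Step 6: cell (3,4)='.' (+0 fires, +2 burnt)
  fire out at step 6

1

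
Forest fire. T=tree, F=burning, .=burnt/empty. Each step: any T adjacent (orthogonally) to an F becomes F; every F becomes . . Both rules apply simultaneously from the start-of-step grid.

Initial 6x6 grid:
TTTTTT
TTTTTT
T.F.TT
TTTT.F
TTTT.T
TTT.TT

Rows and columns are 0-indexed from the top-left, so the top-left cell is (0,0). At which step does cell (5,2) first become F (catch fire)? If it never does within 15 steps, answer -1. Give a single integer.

Step 1: cell (5,2)='T' (+4 fires, +2 burnt)
Step 2: cell (5,2)='T' (+9 fires, +4 burnt)
Step 3: cell (5,2)='F' (+10 fires, +9 burnt)
  -> target ignites at step 3
Step 4: cell (5,2)='.' (+5 fires, +10 burnt)
Step 5: cell (5,2)='.' (+1 fires, +5 burnt)
Step 6: cell (5,2)='.' (+0 fires, +1 burnt)
  fire out at step 6

3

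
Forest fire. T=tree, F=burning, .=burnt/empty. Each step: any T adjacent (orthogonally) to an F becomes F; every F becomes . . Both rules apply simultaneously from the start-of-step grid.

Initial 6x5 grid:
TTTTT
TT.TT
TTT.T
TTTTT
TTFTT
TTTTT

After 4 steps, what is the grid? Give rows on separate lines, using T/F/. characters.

Step 1: 4 trees catch fire, 1 burn out
  TTTTT
  TT.TT
  TTT.T
  TTFTT
  TF.FT
  TTFTT
Step 2: 7 trees catch fire, 4 burn out
  TTTTT
  TT.TT
  TTF.T
  TF.FT
  F...F
  TF.FT
Step 3: 5 trees catch fire, 7 burn out
  TTTTT
  TT.TT
  TF..T
  F...F
  .....
  F...F
Step 4: 3 trees catch fire, 5 burn out
  TTTTT
  TF.TT
  F...F
  .....
  .....
  .....

TTTTT
TF.TT
F...F
.....
.....
.....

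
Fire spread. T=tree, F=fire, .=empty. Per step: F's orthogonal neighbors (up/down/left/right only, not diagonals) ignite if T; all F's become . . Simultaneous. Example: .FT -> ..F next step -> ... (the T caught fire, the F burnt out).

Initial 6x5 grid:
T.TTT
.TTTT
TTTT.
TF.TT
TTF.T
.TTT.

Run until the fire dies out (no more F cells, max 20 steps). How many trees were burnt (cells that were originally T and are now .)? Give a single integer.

Answer: 20

Derivation:
Step 1: +4 fires, +2 burnt (F count now 4)
Step 2: +6 fires, +4 burnt (F count now 6)
Step 3: +2 fires, +6 burnt (F count now 2)
Step 4: +3 fires, +2 burnt (F count now 3)
Step 5: +3 fires, +3 burnt (F count now 3)
Step 6: +2 fires, +3 burnt (F count now 2)
Step 7: +0 fires, +2 burnt (F count now 0)
Fire out after step 7
Initially T: 21, now '.': 29
Total burnt (originally-T cells now '.'): 20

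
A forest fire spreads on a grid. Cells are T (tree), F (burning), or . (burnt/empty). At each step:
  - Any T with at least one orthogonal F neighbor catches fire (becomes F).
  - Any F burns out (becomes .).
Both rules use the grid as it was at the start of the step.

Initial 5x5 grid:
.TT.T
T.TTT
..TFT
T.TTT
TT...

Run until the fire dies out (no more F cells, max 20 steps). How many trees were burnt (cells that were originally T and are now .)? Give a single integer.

Answer: 11

Derivation:
Step 1: +4 fires, +1 burnt (F count now 4)
Step 2: +4 fires, +4 burnt (F count now 4)
Step 3: +2 fires, +4 burnt (F count now 2)
Step 4: +1 fires, +2 burnt (F count now 1)
Step 5: +0 fires, +1 burnt (F count now 0)
Fire out after step 5
Initially T: 15, now '.': 21
Total burnt (originally-T cells now '.'): 11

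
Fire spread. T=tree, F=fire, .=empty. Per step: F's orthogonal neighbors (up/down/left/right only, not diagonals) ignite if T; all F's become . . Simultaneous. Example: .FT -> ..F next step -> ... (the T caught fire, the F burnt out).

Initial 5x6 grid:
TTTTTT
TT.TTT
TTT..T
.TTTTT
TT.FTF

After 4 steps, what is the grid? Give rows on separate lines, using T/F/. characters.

Step 1: 3 trees catch fire, 2 burn out
  TTTTTT
  TT.TTT
  TTT..T
  .TTFTF
  TT..F.
Step 2: 3 trees catch fire, 3 burn out
  TTTTTT
  TT.TTT
  TTT..F
  .TF.F.
  TT....
Step 3: 3 trees catch fire, 3 burn out
  TTTTTT
  TT.TTF
  TTF...
  .F....
  TT....
Step 4: 4 trees catch fire, 3 burn out
  TTTTTF
  TT.TF.
  TF....
  ......
  TF....

TTTTTF
TT.TF.
TF....
......
TF....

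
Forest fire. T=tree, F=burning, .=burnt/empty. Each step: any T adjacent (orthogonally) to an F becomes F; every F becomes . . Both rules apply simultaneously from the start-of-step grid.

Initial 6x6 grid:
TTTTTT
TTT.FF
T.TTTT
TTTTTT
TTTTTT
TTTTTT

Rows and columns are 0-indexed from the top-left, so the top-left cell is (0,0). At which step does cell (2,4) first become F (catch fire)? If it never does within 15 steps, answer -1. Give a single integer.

Step 1: cell (2,4)='F' (+4 fires, +2 burnt)
  -> target ignites at step 1
Step 2: cell (2,4)='.' (+4 fires, +4 burnt)
Step 3: cell (2,4)='.' (+5 fires, +4 burnt)
Step 4: cell (2,4)='.' (+6 fires, +5 burnt)
Step 5: cell (2,4)='.' (+5 fires, +6 burnt)
Step 6: cell (2,4)='.' (+4 fires, +5 burnt)
Step 7: cell (2,4)='.' (+3 fires, +4 burnt)
Step 8: cell (2,4)='.' (+1 fires, +3 burnt)
Step 9: cell (2,4)='.' (+0 fires, +1 burnt)
  fire out at step 9

1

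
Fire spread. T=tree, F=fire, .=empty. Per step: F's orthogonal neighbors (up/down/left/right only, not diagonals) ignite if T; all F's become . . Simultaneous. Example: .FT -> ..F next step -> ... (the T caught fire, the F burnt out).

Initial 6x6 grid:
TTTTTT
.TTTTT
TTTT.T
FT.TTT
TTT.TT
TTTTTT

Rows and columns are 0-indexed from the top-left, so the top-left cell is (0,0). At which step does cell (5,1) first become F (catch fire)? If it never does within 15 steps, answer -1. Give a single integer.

Step 1: cell (5,1)='T' (+3 fires, +1 burnt)
Step 2: cell (5,1)='T' (+3 fires, +3 burnt)
Step 3: cell (5,1)='F' (+4 fires, +3 burnt)
  -> target ignites at step 3
Step 4: cell (5,1)='.' (+4 fires, +4 burnt)
Step 5: cell (5,1)='.' (+5 fires, +4 burnt)
Step 6: cell (5,1)='.' (+4 fires, +5 burnt)
Step 7: cell (5,1)='.' (+5 fires, +4 burnt)
Step 8: cell (5,1)='.' (+3 fires, +5 burnt)
Step 9: cell (5,1)='.' (+0 fires, +3 burnt)
  fire out at step 9

3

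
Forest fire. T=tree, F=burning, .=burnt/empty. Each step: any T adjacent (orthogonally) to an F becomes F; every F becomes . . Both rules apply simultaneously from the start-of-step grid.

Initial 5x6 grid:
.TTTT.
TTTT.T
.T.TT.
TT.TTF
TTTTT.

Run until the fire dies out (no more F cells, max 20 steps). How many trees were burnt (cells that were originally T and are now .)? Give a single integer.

Step 1: +1 fires, +1 burnt (F count now 1)
Step 2: +3 fires, +1 burnt (F count now 3)
Step 3: +2 fires, +3 burnt (F count now 2)
Step 4: +2 fires, +2 burnt (F count now 2)
Step 5: +3 fires, +2 burnt (F count now 3)
Step 6: +5 fires, +3 burnt (F count now 5)
Step 7: +4 fires, +5 burnt (F count now 4)
Step 8: +0 fires, +4 burnt (F count now 0)
Fire out after step 8
Initially T: 21, now '.': 29
Total burnt (originally-T cells now '.'): 20

Answer: 20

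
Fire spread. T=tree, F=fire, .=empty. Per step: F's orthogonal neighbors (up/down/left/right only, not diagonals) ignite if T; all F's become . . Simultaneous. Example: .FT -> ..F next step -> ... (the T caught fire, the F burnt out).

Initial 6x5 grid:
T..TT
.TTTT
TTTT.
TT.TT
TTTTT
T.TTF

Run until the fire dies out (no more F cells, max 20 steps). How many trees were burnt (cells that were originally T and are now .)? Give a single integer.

Answer: 22

Derivation:
Step 1: +2 fires, +1 burnt (F count now 2)
Step 2: +3 fires, +2 burnt (F count now 3)
Step 3: +2 fires, +3 burnt (F count now 2)
Step 4: +2 fires, +2 burnt (F count now 2)
Step 5: +4 fires, +2 burnt (F count now 4)
Step 6: +6 fires, +4 burnt (F count now 6)
Step 7: +3 fires, +6 burnt (F count now 3)
Step 8: +0 fires, +3 burnt (F count now 0)
Fire out after step 8
Initially T: 23, now '.': 29
Total burnt (originally-T cells now '.'): 22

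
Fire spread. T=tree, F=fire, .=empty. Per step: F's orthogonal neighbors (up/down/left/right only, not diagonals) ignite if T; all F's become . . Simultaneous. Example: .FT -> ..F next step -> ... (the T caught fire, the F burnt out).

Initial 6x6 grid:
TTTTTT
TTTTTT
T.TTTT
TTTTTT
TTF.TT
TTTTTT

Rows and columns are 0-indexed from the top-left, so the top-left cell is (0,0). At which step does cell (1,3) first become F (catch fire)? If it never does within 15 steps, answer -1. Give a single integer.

Step 1: cell (1,3)='T' (+3 fires, +1 burnt)
Step 2: cell (1,3)='T' (+6 fires, +3 burnt)
Step 3: cell (1,3)='T' (+6 fires, +6 burnt)
Step 4: cell (1,3)='F' (+8 fires, +6 burnt)
  -> target ignites at step 4
Step 5: cell (1,3)='.' (+6 fires, +8 burnt)
Step 6: cell (1,3)='.' (+3 fires, +6 burnt)
Step 7: cell (1,3)='.' (+1 fires, +3 burnt)
Step 8: cell (1,3)='.' (+0 fires, +1 burnt)
  fire out at step 8

4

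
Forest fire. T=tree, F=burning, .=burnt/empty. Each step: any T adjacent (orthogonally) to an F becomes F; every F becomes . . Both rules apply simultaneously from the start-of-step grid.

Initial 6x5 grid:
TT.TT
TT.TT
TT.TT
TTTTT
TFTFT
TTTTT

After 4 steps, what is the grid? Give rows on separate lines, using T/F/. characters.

Step 1: 7 trees catch fire, 2 burn out
  TT.TT
  TT.TT
  TT.TT
  TFTFT
  F.F.F
  TFTFT
Step 2: 8 trees catch fire, 7 burn out
  TT.TT
  TT.TT
  TF.FT
  F.F.F
  .....
  F.F.F
Step 3: 4 trees catch fire, 8 burn out
  TT.TT
  TF.FT
  F...F
  .....
  .....
  .....
Step 4: 4 trees catch fire, 4 burn out
  TF.FT
  F...F
  .....
  .....
  .....
  .....

TF.FT
F...F
.....
.....
.....
.....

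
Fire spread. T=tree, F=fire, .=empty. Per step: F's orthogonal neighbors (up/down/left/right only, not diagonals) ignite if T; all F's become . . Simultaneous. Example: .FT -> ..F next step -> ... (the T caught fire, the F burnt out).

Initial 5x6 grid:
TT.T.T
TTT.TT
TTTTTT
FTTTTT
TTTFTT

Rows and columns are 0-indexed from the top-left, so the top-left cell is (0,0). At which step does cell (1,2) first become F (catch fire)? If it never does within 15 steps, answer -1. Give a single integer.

Step 1: cell (1,2)='T' (+6 fires, +2 burnt)
Step 2: cell (1,2)='T' (+7 fires, +6 burnt)
Step 3: cell (1,2)='T' (+5 fires, +7 burnt)
Step 4: cell (1,2)='F' (+4 fires, +5 burnt)
  -> target ignites at step 4
Step 5: cell (1,2)='.' (+1 fires, +4 burnt)
Step 6: cell (1,2)='.' (+1 fires, +1 burnt)
Step 7: cell (1,2)='.' (+0 fires, +1 burnt)
  fire out at step 7

4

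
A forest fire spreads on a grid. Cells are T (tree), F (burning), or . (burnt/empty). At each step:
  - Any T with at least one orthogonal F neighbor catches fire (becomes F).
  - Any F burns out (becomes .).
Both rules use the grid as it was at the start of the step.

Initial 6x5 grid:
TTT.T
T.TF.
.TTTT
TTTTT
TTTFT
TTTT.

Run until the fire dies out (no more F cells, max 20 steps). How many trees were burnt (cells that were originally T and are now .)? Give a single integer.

Answer: 22

Derivation:
Step 1: +6 fires, +2 burnt (F count now 6)
Step 2: +7 fires, +6 burnt (F count now 7)
Step 3: +5 fires, +7 burnt (F count now 5)
Step 4: +3 fires, +5 burnt (F count now 3)
Step 5: +1 fires, +3 burnt (F count now 1)
Step 6: +0 fires, +1 burnt (F count now 0)
Fire out after step 6
Initially T: 23, now '.': 29
Total burnt (originally-T cells now '.'): 22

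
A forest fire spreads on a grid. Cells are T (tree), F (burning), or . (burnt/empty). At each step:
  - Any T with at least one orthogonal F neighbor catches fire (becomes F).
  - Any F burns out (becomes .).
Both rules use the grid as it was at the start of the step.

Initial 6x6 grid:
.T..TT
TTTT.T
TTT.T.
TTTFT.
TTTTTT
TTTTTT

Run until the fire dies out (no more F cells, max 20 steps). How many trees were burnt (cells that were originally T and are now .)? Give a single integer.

Answer: 25

Derivation:
Step 1: +3 fires, +1 burnt (F count now 3)
Step 2: +6 fires, +3 burnt (F count now 6)
Step 3: +7 fires, +6 burnt (F count now 7)
Step 4: +6 fires, +7 burnt (F count now 6)
Step 5: +3 fires, +6 burnt (F count now 3)
Step 6: +0 fires, +3 burnt (F count now 0)
Fire out after step 6
Initially T: 28, now '.': 33
Total burnt (originally-T cells now '.'): 25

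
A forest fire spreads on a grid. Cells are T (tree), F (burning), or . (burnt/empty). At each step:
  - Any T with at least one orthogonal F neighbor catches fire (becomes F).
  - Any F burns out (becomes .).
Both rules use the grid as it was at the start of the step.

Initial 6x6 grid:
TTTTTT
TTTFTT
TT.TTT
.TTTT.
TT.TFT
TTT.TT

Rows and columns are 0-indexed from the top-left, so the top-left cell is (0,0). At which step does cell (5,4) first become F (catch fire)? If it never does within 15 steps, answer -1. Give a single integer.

Step 1: cell (5,4)='F' (+8 fires, +2 burnt)
  -> target ignites at step 1
Step 2: cell (5,4)='.' (+7 fires, +8 burnt)
Step 3: cell (5,4)='.' (+6 fires, +7 burnt)
Step 4: cell (5,4)='.' (+3 fires, +6 burnt)
Step 5: cell (5,4)='.' (+1 fires, +3 burnt)
Step 6: cell (5,4)='.' (+2 fires, +1 burnt)
Step 7: cell (5,4)='.' (+2 fires, +2 burnt)
Step 8: cell (5,4)='.' (+0 fires, +2 burnt)
  fire out at step 8

1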